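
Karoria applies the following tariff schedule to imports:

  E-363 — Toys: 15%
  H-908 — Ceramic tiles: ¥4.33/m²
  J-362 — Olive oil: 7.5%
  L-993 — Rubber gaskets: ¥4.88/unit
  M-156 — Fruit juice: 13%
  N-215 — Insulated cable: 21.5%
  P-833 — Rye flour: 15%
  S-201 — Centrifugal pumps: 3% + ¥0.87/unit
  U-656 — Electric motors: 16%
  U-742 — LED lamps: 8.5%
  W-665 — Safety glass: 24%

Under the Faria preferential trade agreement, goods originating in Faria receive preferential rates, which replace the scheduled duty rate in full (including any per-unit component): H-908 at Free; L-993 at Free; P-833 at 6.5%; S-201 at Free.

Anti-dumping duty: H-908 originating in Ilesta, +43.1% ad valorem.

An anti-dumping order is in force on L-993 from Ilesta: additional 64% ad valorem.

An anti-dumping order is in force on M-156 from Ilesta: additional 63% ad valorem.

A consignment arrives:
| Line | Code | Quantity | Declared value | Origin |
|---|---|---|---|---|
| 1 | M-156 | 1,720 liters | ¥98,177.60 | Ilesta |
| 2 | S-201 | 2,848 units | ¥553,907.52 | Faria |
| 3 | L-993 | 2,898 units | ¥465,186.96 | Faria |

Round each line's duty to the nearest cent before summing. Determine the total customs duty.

¥74,614.98

Line 1 (M-156, Ilesta, 1,720 liters, ¥98,177.60):
Base rate for M-156 is 13%.
Additional duty on M-156 from Ilesta: +63%. Applied ad valorem rate: 13% + 63% = 76%.
Duty = ¥98,177.60 × 76% = ¥74,614.98.
Line 2 (S-201, Faria, 2,848 units, ¥553,907.52):
Base rate for S-201 is 3% + ¥0.87/unit.
Origin Faria qualifies under the Karoria–Faria agreement and S-201 is covered: preferential rate Free applies instead.
Duty = ¥553,907.52 × 0% = ¥0.00.
Line 3 (L-993, Faria, 2,898 units, ¥465,186.96):
Base rate for L-993 is ¥4.88/unit.
Origin Faria qualifies under the Karoria–Faria agreement and L-993 is covered: preferential rate Free applies instead.
The additional-duty order on L-993 targets Ilesta, not Faria; it does not apply.
Duty = ¥465,186.96 × 0% = ¥0.00.
Total = ¥74,614.98 + ¥0.00 + ¥0.00 = ¥74,614.98.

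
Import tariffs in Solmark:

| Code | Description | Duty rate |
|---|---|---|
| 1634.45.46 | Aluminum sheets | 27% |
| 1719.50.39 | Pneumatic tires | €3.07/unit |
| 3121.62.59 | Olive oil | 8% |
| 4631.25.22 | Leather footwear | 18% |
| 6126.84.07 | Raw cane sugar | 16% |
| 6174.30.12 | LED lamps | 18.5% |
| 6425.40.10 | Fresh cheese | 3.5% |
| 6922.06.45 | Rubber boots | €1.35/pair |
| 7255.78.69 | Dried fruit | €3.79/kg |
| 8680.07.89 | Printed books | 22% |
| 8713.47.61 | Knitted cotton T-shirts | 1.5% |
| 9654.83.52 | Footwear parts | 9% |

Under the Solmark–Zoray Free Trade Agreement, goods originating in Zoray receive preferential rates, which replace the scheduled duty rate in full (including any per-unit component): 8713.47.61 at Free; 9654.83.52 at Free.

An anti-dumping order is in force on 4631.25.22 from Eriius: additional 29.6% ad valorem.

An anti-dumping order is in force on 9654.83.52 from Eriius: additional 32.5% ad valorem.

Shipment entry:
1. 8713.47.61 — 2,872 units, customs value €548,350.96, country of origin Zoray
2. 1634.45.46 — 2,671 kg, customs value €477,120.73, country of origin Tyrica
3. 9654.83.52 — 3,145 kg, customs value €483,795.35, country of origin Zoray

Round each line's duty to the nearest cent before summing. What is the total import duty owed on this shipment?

Line 1 (8713.47.61, Zoray, 2,872 units, €548,350.96):
Base rate for 8713.47.61 is 1.5%.
Origin Zoray qualifies under the Solmark–Zoray agreement and 8713.47.61 is covered: preferential rate Free applies instead.
Duty = €548,350.96 × 0% = €0.00.
Line 2 (1634.45.46, Tyrica, 2,671 kg, €477,120.73):
Base rate for 1634.45.46 is 27%.
Duty = €477,120.73 × 27% = €128,822.60.
Line 3 (9654.83.52, Zoray, 3,145 kg, €483,795.35):
Base rate for 9654.83.52 is 9%.
Origin Zoray qualifies under the Solmark–Zoray agreement and 9654.83.52 is covered: preferential rate Free applies instead.
The additional-duty order on 9654.83.52 targets Eriius, not Zoray; it does not apply.
Duty = €483,795.35 × 0% = €0.00.
Total = €0.00 + €128,822.60 + €0.00 = €128,822.60.

€128,822.60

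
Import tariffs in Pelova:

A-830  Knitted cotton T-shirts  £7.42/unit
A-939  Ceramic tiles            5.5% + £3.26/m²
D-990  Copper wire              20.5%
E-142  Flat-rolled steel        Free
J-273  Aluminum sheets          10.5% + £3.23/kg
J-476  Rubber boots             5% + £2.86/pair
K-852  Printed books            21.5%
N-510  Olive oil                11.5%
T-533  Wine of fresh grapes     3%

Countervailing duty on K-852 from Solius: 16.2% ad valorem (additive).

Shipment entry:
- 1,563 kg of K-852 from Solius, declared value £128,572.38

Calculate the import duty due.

Line 1 (K-852, Solius, 1,563 kg, £128,572.38):
Base rate for K-852 is 21.5%.
Additional duty on K-852 from Solius: +16.2%. Applied ad valorem rate: 21.5% + 16.2% = 37.7%.
Duty = £128,572.38 × 37.7% = £48,471.79.

£48,471.79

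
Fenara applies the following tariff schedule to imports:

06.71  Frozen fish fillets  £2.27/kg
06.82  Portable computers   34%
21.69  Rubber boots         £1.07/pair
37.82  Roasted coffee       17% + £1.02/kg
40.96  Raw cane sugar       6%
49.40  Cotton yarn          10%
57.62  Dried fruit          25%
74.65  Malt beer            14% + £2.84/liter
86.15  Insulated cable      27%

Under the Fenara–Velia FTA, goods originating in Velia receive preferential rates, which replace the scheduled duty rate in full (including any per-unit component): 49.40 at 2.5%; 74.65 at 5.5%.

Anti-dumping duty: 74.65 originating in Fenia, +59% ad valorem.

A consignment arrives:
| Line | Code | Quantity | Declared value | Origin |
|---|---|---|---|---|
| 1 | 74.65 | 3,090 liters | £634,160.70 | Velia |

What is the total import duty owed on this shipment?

£34,878.84

Line 1 (74.65, Velia, 3,090 liters, £634,160.70):
Base rate for 74.65 is 14% + £2.84/liter.
Origin Velia qualifies under the Fenara–Velia agreement and 74.65 is covered: preferential rate 5.5% applies instead.
The additional-duty order on 74.65 targets Fenia, not Velia; it does not apply.
Duty = £634,160.70 × 5.5% = £34,878.84.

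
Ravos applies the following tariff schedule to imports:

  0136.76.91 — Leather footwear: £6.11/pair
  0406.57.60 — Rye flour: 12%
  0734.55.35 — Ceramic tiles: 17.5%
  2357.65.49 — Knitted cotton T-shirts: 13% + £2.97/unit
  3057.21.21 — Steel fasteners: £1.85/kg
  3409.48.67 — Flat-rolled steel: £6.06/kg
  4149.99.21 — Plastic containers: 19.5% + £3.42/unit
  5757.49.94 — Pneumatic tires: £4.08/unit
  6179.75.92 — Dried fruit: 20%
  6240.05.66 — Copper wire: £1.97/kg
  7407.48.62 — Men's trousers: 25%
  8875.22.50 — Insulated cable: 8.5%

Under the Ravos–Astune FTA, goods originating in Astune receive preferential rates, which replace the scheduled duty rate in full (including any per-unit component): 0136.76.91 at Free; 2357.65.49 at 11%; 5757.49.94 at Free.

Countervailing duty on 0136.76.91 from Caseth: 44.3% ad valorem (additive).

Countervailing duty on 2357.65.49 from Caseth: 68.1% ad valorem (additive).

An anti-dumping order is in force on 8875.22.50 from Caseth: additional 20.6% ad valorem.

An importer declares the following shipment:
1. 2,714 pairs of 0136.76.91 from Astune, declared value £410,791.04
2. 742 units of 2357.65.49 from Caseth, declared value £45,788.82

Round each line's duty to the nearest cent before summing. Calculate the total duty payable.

Line 1 (0136.76.91, Astune, 2,714 pairs, £410,791.04):
Base rate for 0136.76.91 is £6.11/pair.
Origin Astune qualifies under the Ravos–Astune agreement and 0136.76.91 is covered: preferential rate Free applies instead.
The additional-duty order on 0136.76.91 targets Caseth, not Astune; it does not apply.
Duty = £410,791.04 × 0% = £0.00.
Line 2 (2357.65.49, Caseth, 742 units, £45,788.82):
Base rate for 2357.65.49 is 13% + £2.97/unit.
2357.65.49 has an FTA preferential rate, but origin Caseth is not Astune; base rate stands.
Additional duty on 2357.65.49 from Caseth: +68.1%. Applied ad valorem rate: 13% + 68.1% = 81.1%.
Duty = £45,788.82 × 81.1% + 742 × £2.97 = £39,338.47.
Total = £0.00 + £39,338.47 = £39,338.47.

£39,338.47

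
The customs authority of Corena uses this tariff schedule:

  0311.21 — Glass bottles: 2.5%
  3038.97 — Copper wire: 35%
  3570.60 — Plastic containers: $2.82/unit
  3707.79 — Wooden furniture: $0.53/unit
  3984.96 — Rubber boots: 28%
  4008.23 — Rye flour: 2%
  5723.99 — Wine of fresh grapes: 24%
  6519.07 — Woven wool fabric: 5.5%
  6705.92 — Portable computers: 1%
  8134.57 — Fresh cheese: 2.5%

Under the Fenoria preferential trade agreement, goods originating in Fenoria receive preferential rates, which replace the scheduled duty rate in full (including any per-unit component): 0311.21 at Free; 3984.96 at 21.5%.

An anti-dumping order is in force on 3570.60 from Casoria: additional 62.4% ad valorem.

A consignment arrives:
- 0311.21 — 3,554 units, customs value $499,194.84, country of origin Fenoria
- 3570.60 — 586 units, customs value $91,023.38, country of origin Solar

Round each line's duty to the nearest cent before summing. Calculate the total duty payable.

Line 1 (0311.21, Fenoria, 3,554 units, $499,194.84):
Base rate for 0311.21 is 2.5%.
Origin Fenoria qualifies under the Corena–Fenoria agreement and 0311.21 is covered: preferential rate Free applies instead.
Duty = $499,194.84 × 0% = $0.00.
Line 2 (3570.60, Solar, 586 units, $91,023.38):
Base rate for 3570.60 is $2.82/unit.
The additional-duty order on 3570.60 targets Casoria, not Solar; it does not apply.
Duty = 586 × $2.82 = $1,652.52.
Total = $0.00 + $1,652.52 = $1,652.52.

$1,652.52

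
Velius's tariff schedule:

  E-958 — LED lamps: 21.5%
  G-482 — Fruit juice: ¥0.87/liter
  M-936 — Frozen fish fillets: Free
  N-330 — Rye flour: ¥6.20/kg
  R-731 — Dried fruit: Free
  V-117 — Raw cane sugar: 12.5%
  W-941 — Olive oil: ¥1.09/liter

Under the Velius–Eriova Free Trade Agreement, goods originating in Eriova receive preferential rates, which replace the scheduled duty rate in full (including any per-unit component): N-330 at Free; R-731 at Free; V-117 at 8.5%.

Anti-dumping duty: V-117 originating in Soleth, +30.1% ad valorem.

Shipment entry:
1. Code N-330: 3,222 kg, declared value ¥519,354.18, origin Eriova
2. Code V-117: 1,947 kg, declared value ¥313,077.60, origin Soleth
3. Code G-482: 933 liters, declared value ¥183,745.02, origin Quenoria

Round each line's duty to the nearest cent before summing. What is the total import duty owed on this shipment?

¥134,182.77

Line 1 (N-330, Eriova, 3,222 kg, ¥519,354.18):
Base rate for N-330 is ¥6.20/kg.
Origin Eriova qualifies under the Velius–Eriova agreement and N-330 is covered: preferential rate Free applies instead.
Duty = ¥519,354.18 × 0% = ¥0.00.
Line 2 (V-117, Soleth, 1,947 kg, ¥313,077.60):
Base rate for V-117 is 12.5%.
V-117 has an FTA preferential rate, but origin Soleth is not Eriova; base rate stands.
Additional duty on V-117 from Soleth: +30.1%. Applied ad valorem rate: 12.5% + 30.1% = 42.6%.
Duty = ¥313,077.60 × 42.6% = ¥133,371.06.
Line 3 (G-482, Quenoria, 933 liters, ¥183,745.02):
Base rate for G-482 is ¥0.87/liter.
Duty = 933 × ¥0.87 = ¥811.71.
Total = ¥0.00 + ¥133,371.06 + ¥811.71 = ¥134,182.77.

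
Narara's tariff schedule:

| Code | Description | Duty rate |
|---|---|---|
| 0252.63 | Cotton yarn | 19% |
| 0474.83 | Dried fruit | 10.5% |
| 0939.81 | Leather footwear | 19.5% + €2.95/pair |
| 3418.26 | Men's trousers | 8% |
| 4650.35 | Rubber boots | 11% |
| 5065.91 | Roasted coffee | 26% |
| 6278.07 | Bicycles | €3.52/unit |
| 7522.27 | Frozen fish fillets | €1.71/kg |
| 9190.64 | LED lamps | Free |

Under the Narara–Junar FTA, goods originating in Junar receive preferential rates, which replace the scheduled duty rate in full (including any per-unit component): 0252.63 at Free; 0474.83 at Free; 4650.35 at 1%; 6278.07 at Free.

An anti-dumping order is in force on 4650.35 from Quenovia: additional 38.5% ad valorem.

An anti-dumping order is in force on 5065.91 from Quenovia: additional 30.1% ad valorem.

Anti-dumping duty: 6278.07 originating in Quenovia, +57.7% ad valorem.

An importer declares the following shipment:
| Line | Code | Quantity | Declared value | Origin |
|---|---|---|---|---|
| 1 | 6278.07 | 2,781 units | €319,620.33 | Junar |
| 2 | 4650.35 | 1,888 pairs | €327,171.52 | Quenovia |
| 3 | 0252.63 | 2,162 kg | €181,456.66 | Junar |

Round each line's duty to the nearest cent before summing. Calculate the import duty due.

Line 1 (6278.07, Junar, 2,781 units, €319,620.33):
Base rate for 6278.07 is €3.52/unit.
Origin Junar qualifies under the Narara–Junar agreement and 6278.07 is covered: preferential rate Free applies instead.
The additional-duty order on 6278.07 targets Quenovia, not Junar; it does not apply.
Duty = €319,620.33 × 0% = €0.00.
Line 2 (4650.35, Quenovia, 1,888 pairs, €327,171.52):
Base rate for 4650.35 is 11%.
4650.35 has an FTA preferential rate, but origin Quenovia is not Junar; base rate stands.
Additional duty on 4650.35 from Quenovia: +38.5%. Applied ad valorem rate: 11% + 38.5% = 49.5%.
Duty = €327,171.52 × 49.5% = €161,949.90.
Line 3 (0252.63, Junar, 2,162 kg, €181,456.66):
Base rate for 0252.63 is 19%.
Origin Junar qualifies under the Narara–Junar agreement and 0252.63 is covered: preferential rate Free applies instead.
Duty = €181,456.66 × 0% = €0.00.
Total = €0.00 + €161,949.90 + €0.00 = €161,949.90.

€161,949.90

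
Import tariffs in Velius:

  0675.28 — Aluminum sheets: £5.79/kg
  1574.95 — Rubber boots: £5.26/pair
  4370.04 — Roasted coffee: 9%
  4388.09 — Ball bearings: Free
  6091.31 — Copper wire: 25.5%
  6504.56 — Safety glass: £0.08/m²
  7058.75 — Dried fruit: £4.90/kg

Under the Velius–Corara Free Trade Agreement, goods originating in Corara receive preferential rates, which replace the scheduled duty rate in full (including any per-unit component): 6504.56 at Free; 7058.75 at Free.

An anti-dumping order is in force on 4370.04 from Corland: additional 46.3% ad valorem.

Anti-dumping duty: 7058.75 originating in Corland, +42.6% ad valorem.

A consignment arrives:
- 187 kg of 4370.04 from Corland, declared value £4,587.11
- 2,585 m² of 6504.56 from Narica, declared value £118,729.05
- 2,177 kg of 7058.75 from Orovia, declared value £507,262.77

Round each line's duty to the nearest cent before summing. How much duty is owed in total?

£13,410.77

Line 1 (4370.04, Corland, 187 kg, £4,587.11):
Base rate for 4370.04 is 9%.
Additional duty on 4370.04 from Corland: +46.3%. Applied ad valorem rate: 9% + 46.3% = 55.3%.
Duty = £4,587.11 × 55.3% = £2,536.67.
Line 2 (6504.56, Narica, 2,585 m², £118,729.05):
Base rate for 6504.56 is £0.08/m².
6504.56 has an FTA preferential rate, but origin Narica is not Corara; base rate stands.
Duty = 2,585 × £0.08 = £206.80.
Line 3 (7058.75, Orovia, 2,177 kg, £507,262.77):
Base rate for 7058.75 is £4.90/kg.
7058.75 has an FTA preferential rate, but origin Orovia is not Corara; base rate stands.
The additional-duty order on 7058.75 targets Corland, not Orovia; it does not apply.
Duty = 2,177 × £4.90 = £10,667.30.
Total = £2,536.67 + £206.80 + £10,667.30 = £13,410.77.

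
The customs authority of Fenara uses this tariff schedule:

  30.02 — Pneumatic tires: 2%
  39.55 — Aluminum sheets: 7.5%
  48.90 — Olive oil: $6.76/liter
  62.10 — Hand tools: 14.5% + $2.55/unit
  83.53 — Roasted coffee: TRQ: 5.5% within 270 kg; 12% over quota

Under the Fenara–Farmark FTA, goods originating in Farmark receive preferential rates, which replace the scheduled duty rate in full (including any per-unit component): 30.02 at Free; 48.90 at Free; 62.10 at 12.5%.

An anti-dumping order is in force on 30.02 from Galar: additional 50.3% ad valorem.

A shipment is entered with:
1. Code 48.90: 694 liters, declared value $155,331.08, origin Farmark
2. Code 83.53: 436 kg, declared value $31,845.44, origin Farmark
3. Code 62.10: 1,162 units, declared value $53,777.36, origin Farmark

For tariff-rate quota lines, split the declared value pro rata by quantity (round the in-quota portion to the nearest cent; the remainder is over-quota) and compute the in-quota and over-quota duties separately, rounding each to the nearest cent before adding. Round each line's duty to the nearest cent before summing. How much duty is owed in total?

Line 1 (48.90, Farmark, 694 liters, $155,331.08):
Base rate for 48.90 is $6.76/liter.
Origin Farmark qualifies under the Fenara–Farmark agreement and 48.90 is covered: preferential rate Free applies instead.
Duty = $155,331.08 × 0% = $0.00.
Line 2 (83.53, Farmark, 436 kg, $31,845.44):
Code 83.53 is under a tariff-rate quota (threshold 270 kg). In-quota: 270 kg at 5.5%; over-quota: 166 kg at 12%.
Pro-rata value split: in-quota = $31,845.44 × 270/436 = $19,720.80; over-quota = $31,845.44 − $19,720.80 = $12,124.64.
In-quota duty = $19,720.80 × 5.5% = $1,084.64. Over-quota duty = $12,124.64 × 12% = $1,454.96.
Line duty = $1,084.64 + $1,454.96 = $2,539.60.
Line 3 (62.10, Farmark, 1,162 units, $53,777.36):
Base rate for 62.10 is 14.5% + $2.55/unit.
Origin Farmark qualifies under the Fenara–Farmark agreement and 62.10 is covered: preferential rate 12.5% applies instead.
Duty = $53,777.36 × 12.5% = $6,722.17.
Total = $0.00 + $2,539.60 + $6,722.17 = $9,261.77.

$9,261.77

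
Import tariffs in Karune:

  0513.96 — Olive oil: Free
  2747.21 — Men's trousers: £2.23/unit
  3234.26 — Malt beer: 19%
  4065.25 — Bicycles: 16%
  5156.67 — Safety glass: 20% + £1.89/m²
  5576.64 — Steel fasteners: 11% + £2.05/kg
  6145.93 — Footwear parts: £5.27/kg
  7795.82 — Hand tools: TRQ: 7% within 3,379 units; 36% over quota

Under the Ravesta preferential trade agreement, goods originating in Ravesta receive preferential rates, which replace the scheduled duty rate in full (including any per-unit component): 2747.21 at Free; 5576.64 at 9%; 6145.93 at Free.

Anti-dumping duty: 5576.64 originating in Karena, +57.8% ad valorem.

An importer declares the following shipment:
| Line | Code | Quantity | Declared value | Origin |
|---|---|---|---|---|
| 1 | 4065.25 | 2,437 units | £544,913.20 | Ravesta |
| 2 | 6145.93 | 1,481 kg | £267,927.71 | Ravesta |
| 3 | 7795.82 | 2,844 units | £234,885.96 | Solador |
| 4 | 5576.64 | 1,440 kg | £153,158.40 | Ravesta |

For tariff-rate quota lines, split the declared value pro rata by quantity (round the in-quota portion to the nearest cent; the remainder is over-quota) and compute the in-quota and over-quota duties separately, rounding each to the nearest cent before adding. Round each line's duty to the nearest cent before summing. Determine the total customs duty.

Line 1 (4065.25, Ravesta, 2,437 units, £544,913.20):
Base rate for 4065.25 is 16%.
Origin Ravesta is the FTA partner but 4065.25 is not on the preference list; base rate stands.
Duty = £544,913.20 × 16% = £87,186.11.
Line 2 (6145.93, Ravesta, 1,481 kg, £267,927.71):
Base rate for 6145.93 is £5.27/kg.
Origin Ravesta qualifies under the Karune–Ravesta agreement and 6145.93 is covered: preferential rate Free applies instead.
Duty = £267,927.71 × 0% = £0.00.
Line 3 (7795.82, Solador, 2,844 units, £234,885.96):
Code 7795.82 is under a tariff-rate quota (threshold 3,379 units). Quantity 2,844 units is within the quota, so the in-quota rate 7% applies to the full value.
Duty = £234,885.96 × 7% = £16,442.02.
Line 4 (5576.64, Ravesta, 1,440 kg, £153,158.40):
Base rate for 5576.64 is 11% + £2.05/kg.
Origin Ravesta qualifies under the Karune–Ravesta agreement and 5576.64 is covered: preferential rate 9% applies instead.
The additional-duty order on 5576.64 targets Karena, not Ravesta; it does not apply.
Duty = £153,158.40 × 9% = £13,784.26.
Total = £87,186.11 + £0.00 + £16,442.02 + £13,784.26 = £117,412.39.

£117,412.39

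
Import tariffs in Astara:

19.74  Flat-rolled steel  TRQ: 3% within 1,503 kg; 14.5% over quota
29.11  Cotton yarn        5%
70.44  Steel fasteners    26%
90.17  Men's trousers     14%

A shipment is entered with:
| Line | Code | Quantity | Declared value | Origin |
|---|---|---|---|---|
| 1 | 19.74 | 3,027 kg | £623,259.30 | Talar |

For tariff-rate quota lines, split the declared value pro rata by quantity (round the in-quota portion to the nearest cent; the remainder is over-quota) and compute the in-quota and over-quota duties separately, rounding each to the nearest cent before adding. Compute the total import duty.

Line 1 (19.74, Talar, 3,027 kg, £623,259.30):
Code 19.74 is under a tariff-rate quota (threshold 1,503 kg). In-quota: 1,503 kg at 3%; over-quota: 1,524 kg at 14.5%.
Pro-rata value split: in-quota = £623,259.30 × 1,503/3,027 = £309,467.70; over-quota = £623,259.30 − £309,467.70 = £313,791.60.
In-quota duty = £309,467.70 × 3% = £9,284.03. Over-quota duty = £313,791.60 × 14.5% = £45,499.78.
Line duty = £9,284.03 + £45,499.78 = £54,783.81.

£54,783.81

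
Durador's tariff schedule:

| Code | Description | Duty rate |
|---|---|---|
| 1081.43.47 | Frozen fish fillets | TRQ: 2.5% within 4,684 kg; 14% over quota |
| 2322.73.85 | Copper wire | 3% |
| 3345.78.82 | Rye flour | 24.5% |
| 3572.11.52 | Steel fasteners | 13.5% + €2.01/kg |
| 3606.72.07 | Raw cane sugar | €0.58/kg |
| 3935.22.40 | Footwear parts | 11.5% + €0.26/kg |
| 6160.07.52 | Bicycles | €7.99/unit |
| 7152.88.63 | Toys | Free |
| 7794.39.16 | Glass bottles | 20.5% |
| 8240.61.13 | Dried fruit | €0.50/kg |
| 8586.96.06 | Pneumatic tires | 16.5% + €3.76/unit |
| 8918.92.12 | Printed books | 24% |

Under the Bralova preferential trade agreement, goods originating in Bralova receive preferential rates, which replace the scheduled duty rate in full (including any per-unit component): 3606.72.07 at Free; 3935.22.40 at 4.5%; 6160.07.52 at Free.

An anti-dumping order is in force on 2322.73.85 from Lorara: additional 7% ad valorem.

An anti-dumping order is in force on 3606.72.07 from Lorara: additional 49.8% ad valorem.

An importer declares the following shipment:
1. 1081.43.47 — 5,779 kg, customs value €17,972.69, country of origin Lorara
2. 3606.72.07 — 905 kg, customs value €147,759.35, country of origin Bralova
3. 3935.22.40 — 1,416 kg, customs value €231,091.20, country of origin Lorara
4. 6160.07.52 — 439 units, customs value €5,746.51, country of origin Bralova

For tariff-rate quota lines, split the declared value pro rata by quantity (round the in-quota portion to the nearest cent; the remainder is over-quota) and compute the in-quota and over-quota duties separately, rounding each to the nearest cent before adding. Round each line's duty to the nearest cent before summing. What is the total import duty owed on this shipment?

Line 1 (1081.43.47, Lorara, 5,779 kg, €17,972.69):
Code 1081.43.47 is under a tariff-rate quota (threshold 4,684 kg). In-quota: 4,684 kg at 2.5%; over-quota: 1,095 kg at 14%.
Pro-rata value split: in-quota = €17,972.69 × 4,684/5,779 = €14,567.24; over-quota = €17,972.69 − €14,567.24 = €3,405.45.
In-quota duty = €14,567.24 × 2.5% = €364.18. Over-quota duty = €3,405.45 × 14% = €476.76.
Line duty = €364.18 + €476.76 = €840.94.
Line 2 (3606.72.07, Bralova, 905 kg, €147,759.35):
Base rate for 3606.72.07 is €0.58/kg.
Origin Bralova qualifies under the Durador–Bralova agreement and 3606.72.07 is covered: preferential rate Free applies instead.
The additional-duty order on 3606.72.07 targets Lorara, not Bralova; it does not apply.
Duty = €147,759.35 × 0% = €0.00.
Line 3 (3935.22.40, Lorara, 1,416 kg, €231,091.20):
Base rate for 3935.22.40 is 11.5% + €0.26/kg.
3935.22.40 has an FTA preferential rate, but origin Lorara is not Bralova; base rate stands.
Duty = €231,091.20 × 11.5% + 1,416 × €0.26 = €26,943.65.
Line 4 (6160.07.52, Bralova, 439 units, €5,746.51):
Base rate for 6160.07.52 is €7.99/unit.
Origin Bralova qualifies under the Durador–Bralova agreement and 6160.07.52 is covered: preferential rate Free applies instead.
Duty = €5,746.51 × 0% = €0.00.
Total = €840.94 + €0.00 + €26,943.65 + €0.00 = €27,784.59.

€27,784.59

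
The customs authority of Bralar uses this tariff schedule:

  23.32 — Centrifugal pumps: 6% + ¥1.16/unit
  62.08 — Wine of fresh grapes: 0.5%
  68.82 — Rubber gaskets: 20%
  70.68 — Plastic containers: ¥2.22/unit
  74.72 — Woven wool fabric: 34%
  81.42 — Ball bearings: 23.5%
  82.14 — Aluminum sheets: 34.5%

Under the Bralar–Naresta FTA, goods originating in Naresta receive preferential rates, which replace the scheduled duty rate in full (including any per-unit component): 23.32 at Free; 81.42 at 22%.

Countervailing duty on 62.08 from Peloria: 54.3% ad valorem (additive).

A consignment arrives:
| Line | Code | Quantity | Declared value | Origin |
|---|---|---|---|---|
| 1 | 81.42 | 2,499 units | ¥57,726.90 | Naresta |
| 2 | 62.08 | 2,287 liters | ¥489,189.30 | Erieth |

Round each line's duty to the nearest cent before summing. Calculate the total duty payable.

Line 1 (81.42, Naresta, 2,499 units, ¥57,726.90):
Base rate for 81.42 is 23.5%.
Origin Naresta qualifies under the Bralar–Naresta agreement and 81.42 is covered: preferential rate 22% applies instead.
Duty = ¥57,726.90 × 22% = ¥12,699.92.
Line 2 (62.08, Erieth, 2,287 liters, ¥489,189.30):
Base rate for 62.08 is 0.5%.
The additional-duty order on 62.08 targets Peloria, not Erieth; it does not apply.
Duty = ¥489,189.30 × 0.5% = ¥2,445.95.
Total = ¥12,699.92 + ¥2,445.95 = ¥15,145.87.

¥15,145.87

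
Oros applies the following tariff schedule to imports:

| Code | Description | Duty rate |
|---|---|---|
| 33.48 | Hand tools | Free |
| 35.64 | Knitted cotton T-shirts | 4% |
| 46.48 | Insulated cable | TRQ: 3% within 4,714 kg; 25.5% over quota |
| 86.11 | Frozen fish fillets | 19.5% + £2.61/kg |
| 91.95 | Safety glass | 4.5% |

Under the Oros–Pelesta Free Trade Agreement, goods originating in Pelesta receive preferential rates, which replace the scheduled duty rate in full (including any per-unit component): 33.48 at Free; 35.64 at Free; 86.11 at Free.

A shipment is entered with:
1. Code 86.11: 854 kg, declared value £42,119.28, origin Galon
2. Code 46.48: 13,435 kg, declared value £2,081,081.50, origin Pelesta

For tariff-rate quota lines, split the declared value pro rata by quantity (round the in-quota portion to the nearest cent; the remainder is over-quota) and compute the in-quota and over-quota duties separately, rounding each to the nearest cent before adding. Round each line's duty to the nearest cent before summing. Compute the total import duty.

Line 1 (86.11, Galon, 854 kg, £42,119.28):
Base rate for 86.11 is 19.5% + £2.61/kg.
86.11 has an FTA preferential rate, but origin Galon is not Pelesta; base rate stands.
Duty = £42,119.28 × 19.5% + 854 × £2.61 = £10,442.20.
Line 2 (46.48, Pelesta, 13,435 kg, £2,081,081.50):
Code 46.48 is under a tariff-rate quota (threshold 4,714 kg). In-quota: 4,714 kg at 3%; over-quota: 8,721 kg at 25.5%.
Pro-rata value split: in-quota = £2,081,081.50 × 4,714/13,435 = £730,198.60; over-quota = £2,081,081.50 − £730,198.60 = £1,350,882.90.
In-quota duty = £730,198.60 × 3% = £21,905.96. Over-quota duty = £1,350,882.90 × 25.5% = £344,475.14.
Line duty = £21,905.96 + £344,475.14 = £366,381.10.
Total = £10,442.20 + £366,381.10 = £376,823.30.

£376,823.30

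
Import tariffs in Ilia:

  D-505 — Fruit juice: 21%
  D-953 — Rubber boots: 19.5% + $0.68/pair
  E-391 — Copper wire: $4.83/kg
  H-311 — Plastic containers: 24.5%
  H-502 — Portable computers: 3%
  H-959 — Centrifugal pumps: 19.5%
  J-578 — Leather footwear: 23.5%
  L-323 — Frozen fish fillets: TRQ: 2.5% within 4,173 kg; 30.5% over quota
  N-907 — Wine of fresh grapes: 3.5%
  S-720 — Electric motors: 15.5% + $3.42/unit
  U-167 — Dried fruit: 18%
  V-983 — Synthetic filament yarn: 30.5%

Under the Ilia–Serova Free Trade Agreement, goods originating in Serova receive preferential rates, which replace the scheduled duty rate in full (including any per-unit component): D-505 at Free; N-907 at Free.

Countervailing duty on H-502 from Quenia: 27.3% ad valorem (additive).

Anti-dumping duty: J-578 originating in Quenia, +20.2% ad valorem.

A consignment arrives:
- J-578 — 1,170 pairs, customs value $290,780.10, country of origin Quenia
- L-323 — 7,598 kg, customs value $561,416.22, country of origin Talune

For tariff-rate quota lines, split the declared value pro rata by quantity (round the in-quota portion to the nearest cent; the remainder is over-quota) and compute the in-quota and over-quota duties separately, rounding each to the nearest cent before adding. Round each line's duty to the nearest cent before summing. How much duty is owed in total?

Line 1 (J-578, Quenia, 1,170 pairs, $290,780.10):
Base rate for J-578 is 23.5%.
Additional duty on J-578 from Quenia: +20.2%. Applied ad valorem rate: 23.5% + 20.2% = 43.7%.
Duty = $290,780.10 × 43.7% = $127,070.90.
Line 2 (L-323, Talune, 7,598 kg, $561,416.22):
Code L-323 is under a tariff-rate quota (threshold 4,173 kg). In-quota: 4,173 kg at 2.5%; over-quota: 3,425 kg at 30.5%.
Pro-rata value split: in-quota = $561,416.22 × 4,173/7,598 = $308,342.97; over-quota = $561,416.22 − $308,342.97 = $253,073.25.
In-quota duty = $308,342.97 × 2.5% = $7,708.57. Over-quota duty = $253,073.25 × 30.5% = $77,187.34.
Line duty = $7,708.57 + $77,187.34 = $84,895.91.
Total = $127,070.90 + $84,895.91 = $211,966.81.

$211,966.81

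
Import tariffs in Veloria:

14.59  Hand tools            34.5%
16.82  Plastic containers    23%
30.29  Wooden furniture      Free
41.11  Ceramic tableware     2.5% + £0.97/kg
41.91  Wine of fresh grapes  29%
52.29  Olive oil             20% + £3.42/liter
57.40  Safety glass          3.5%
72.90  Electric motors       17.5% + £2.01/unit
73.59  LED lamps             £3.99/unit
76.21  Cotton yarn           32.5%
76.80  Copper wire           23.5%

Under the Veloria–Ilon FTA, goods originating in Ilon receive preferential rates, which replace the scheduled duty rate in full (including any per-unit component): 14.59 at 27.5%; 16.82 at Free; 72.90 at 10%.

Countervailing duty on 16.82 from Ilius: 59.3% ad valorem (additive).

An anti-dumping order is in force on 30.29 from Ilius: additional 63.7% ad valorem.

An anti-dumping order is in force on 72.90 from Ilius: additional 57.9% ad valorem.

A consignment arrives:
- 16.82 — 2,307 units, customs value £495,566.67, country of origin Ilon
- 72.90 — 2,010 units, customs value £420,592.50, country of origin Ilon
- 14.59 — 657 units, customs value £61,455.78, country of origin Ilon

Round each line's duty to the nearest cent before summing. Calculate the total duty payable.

£58,959.59

Line 1 (16.82, Ilon, 2,307 units, £495,566.67):
Base rate for 16.82 is 23%.
Origin Ilon qualifies under the Veloria–Ilon agreement and 16.82 is covered: preferential rate Free applies instead.
The additional-duty order on 16.82 targets Ilius, not Ilon; it does not apply.
Duty = £495,566.67 × 0% = £0.00.
Line 2 (72.90, Ilon, 2,010 units, £420,592.50):
Base rate for 72.90 is 17.5% + £2.01/unit.
Origin Ilon qualifies under the Veloria–Ilon agreement and 72.90 is covered: preferential rate 10% applies instead.
The additional-duty order on 72.90 targets Ilius, not Ilon; it does not apply.
Duty = £420,592.50 × 10% = £42,059.25.
Line 3 (14.59, Ilon, 657 units, £61,455.78):
Base rate for 14.59 is 34.5%.
Origin Ilon qualifies under the Veloria–Ilon agreement and 14.59 is covered: preferential rate 27.5% applies instead.
Duty = £61,455.78 × 27.5% = £16,900.34.
Total = £0.00 + £42,059.25 + £16,900.34 = £58,959.59.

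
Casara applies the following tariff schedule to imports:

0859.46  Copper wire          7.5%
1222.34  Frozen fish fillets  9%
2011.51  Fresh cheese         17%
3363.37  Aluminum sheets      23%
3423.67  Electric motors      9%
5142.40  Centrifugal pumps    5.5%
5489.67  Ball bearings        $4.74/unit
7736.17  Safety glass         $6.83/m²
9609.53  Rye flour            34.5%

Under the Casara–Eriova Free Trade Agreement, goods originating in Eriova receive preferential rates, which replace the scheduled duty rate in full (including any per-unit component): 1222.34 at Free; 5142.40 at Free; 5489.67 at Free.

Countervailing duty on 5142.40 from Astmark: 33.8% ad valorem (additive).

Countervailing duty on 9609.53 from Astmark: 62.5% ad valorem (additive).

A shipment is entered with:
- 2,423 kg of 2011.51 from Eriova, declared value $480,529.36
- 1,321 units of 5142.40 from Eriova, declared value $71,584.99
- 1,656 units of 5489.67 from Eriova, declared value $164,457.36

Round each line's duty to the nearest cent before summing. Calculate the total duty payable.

$81,689.99

Line 1 (2011.51, Eriova, 2,423 kg, $480,529.36):
Base rate for 2011.51 is 17%.
Origin Eriova is the FTA partner but 2011.51 is not on the preference list; base rate stands.
Duty = $480,529.36 × 17% = $81,689.99.
Line 2 (5142.40, Eriova, 1,321 units, $71,584.99):
Base rate for 5142.40 is 5.5%.
Origin Eriova qualifies under the Casara–Eriova agreement and 5142.40 is covered: preferential rate Free applies instead.
The additional-duty order on 5142.40 targets Astmark, not Eriova; it does not apply.
Duty = $71,584.99 × 0% = $0.00.
Line 3 (5489.67, Eriova, 1,656 units, $164,457.36):
Base rate for 5489.67 is $4.74/unit.
Origin Eriova qualifies under the Casara–Eriova agreement and 5489.67 is covered: preferential rate Free applies instead.
Duty = $164,457.36 × 0% = $0.00.
Total = $81,689.99 + $0.00 + $0.00 = $81,689.99.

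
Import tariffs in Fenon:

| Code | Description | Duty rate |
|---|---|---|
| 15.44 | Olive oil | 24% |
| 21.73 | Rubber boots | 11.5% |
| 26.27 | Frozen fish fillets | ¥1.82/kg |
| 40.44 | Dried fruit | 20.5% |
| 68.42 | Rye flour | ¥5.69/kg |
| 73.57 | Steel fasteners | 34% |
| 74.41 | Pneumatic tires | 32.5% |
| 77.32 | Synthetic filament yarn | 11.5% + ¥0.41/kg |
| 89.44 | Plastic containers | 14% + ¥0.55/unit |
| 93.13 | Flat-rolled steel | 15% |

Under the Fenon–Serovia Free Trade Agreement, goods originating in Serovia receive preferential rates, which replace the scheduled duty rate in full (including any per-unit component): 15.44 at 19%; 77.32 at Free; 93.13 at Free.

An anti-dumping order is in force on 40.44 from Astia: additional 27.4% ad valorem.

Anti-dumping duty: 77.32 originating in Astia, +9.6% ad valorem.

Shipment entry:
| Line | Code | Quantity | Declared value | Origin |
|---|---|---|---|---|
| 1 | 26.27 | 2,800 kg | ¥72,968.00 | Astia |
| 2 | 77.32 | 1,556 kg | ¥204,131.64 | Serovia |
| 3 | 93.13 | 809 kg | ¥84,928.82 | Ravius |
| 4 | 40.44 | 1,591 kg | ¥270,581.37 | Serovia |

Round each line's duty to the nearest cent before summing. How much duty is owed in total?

Line 1 (26.27, Astia, 2,800 kg, ¥72,968.00):
Base rate for 26.27 is ¥1.82/kg.
Duty = 2,800 × ¥1.82 = ¥5,096.00.
Line 2 (77.32, Serovia, 1,556 kg, ¥204,131.64):
Base rate for 77.32 is 11.5% + ¥0.41/kg.
Origin Serovia qualifies under the Fenon–Serovia agreement and 77.32 is covered: preferential rate Free applies instead.
The additional-duty order on 77.32 targets Astia, not Serovia; it does not apply.
Duty = ¥204,131.64 × 0% = ¥0.00.
Line 3 (93.13, Ravius, 809 kg, ¥84,928.82):
Base rate for 93.13 is 15%.
93.13 has an FTA preferential rate, but origin Ravius is not Serovia; base rate stands.
Duty = ¥84,928.82 × 15% = ¥12,739.32.
Line 4 (40.44, Serovia, 1,591 kg, ¥270,581.37):
Base rate for 40.44 is 20.5%.
Origin Serovia is the FTA partner but 40.44 is not on the preference list; base rate stands.
The additional-duty order on 40.44 targets Astia, not Serovia; it does not apply.
Duty = ¥270,581.37 × 20.5% = ¥55,469.18.
Total = ¥5,096.00 + ¥0.00 + ¥12,739.32 + ¥55,469.18 = ¥73,304.50.

¥73,304.50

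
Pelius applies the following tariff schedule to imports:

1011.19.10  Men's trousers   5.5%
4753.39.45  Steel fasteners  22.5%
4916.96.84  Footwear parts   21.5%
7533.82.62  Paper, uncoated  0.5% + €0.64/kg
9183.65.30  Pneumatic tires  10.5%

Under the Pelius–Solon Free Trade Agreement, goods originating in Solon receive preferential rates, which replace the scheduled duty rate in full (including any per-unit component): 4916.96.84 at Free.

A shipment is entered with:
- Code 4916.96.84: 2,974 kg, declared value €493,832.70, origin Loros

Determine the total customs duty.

€106,174.03

Line 1 (4916.96.84, Loros, 2,974 kg, €493,832.70):
Base rate for 4916.96.84 is 21.5%.
4916.96.84 has an FTA preferential rate, but origin Loros is not Solon; base rate stands.
Duty = €493,832.70 × 21.5% = €106,174.03.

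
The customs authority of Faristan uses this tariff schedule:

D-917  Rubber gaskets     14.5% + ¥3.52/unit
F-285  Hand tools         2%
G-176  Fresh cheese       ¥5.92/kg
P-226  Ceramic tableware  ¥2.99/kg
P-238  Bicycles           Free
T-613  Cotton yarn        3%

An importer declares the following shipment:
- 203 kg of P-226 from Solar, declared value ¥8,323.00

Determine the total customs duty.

¥606.97

Line 1 (P-226, Solar, 203 kg, ¥8,323.00):
Base rate for P-226 is ¥2.99/kg.
Duty = 203 × ¥2.99 = ¥606.97.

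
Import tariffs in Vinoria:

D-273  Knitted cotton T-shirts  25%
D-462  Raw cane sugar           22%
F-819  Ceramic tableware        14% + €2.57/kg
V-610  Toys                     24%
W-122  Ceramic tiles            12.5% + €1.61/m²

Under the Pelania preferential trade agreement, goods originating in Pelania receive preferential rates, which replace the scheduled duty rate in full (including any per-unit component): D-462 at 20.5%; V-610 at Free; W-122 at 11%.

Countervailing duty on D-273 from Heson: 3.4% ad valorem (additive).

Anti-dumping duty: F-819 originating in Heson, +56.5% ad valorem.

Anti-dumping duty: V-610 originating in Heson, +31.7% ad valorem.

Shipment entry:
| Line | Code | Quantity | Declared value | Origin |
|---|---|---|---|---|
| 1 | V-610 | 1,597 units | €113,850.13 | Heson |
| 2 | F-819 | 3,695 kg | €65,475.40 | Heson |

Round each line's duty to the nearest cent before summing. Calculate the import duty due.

€119,070.83

Line 1 (V-610, Heson, 1,597 units, €113,850.13):
Base rate for V-610 is 24%.
V-610 has an FTA preferential rate, but origin Heson is not Pelania; base rate stands.
Additional duty on V-610 from Heson: +31.7%. Applied ad valorem rate: 24% + 31.7% = 55.7%.
Duty = €113,850.13 × 55.7% = €63,414.52.
Line 2 (F-819, Heson, 3,695 kg, €65,475.40):
Base rate for F-819 is 14% + €2.57/kg.
Additional duty on F-819 from Heson: +56.5%. Applied ad valorem rate: 14% + 56.5% = 70.5%.
Duty = €65,475.40 × 70.5% + 3,695 × €2.57 = €55,656.31.
Total = €63,414.52 + €55,656.31 = €119,070.83.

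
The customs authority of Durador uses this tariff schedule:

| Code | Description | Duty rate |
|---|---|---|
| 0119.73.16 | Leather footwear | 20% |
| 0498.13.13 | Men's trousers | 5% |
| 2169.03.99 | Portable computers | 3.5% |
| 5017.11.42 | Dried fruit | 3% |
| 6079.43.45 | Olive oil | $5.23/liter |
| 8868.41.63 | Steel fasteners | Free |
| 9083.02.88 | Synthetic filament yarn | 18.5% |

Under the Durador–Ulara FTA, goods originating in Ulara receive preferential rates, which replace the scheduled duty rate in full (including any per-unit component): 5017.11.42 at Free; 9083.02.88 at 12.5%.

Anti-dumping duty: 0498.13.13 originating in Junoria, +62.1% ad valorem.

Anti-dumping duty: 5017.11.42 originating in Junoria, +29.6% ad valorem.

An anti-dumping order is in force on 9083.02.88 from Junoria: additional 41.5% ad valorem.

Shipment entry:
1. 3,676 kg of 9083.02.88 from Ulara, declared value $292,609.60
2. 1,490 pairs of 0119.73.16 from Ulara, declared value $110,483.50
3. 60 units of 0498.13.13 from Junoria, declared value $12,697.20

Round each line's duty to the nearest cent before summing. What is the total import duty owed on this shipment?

$67,192.72

Line 1 (9083.02.88, Ulara, 3,676 kg, $292,609.60):
Base rate for 9083.02.88 is 18.5%.
Origin Ulara qualifies under the Durador–Ulara agreement and 9083.02.88 is covered: preferential rate 12.5% applies instead.
The additional-duty order on 9083.02.88 targets Junoria, not Ulara; it does not apply.
Duty = $292,609.60 × 12.5% = $36,576.20.
Line 2 (0119.73.16, Ulara, 1,490 pairs, $110,483.50):
Base rate for 0119.73.16 is 20%.
Origin Ulara is the FTA partner but 0119.73.16 is not on the preference list; base rate stands.
Duty = $110,483.50 × 20% = $22,096.70.
Line 3 (0498.13.13, Junoria, 60 units, $12,697.20):
Base rate for 0498.13.13 is 5%.
Additional duty on 0498.13.13 from Junoria: +62.1%. Applied ad valorem rate: 5% + 62.1% = 67.1%.
Duty = $12,697.20 × 67.1% = $8,519.82.
Total = $36,576.20 + $22,096.70 + $8,519.82 = $67,192.72.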